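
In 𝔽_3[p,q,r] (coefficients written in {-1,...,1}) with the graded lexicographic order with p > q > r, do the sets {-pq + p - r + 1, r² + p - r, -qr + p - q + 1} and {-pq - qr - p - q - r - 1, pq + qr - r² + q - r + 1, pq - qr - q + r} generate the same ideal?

Yes, the ideals are equal.

Since reduced Gröbner bases are canonical representatives of ideals under a given ordering, it suffices to compute and compare them.
Buchberger on the first generating set:
f_1 = -pq + p - r + 1, LT = pq.
f_2 = r² + p - r, LT = r².
f_3 = -qr + p - q + 1, LT = qr.

S(f_1,f_3): lcm = pqr. S = p² - pq - pr + r² + p - r.
  reduce S modulo (f_1, f_2, f_3):
  remainder p² - pr - p + r - 1 ≠ 0; add g_4 = p² - pr - p + r - 1 to the basis.

S(f_2,f_3): lcm = qr². S = pq + pr + qr + r.
  reduce S modulo (f_1, f_2, f_3, g_4):
  remainder pr - p - q - 1 ≠ 0; add g_5 = pr - p - q - 1 to the basis.

S(f_1,g_5): lcm = pqr. S = pq - pr + q² + r² + q - r.
  reduce S modulo (f_1, f_2, f_3, g_4, g_5):
  remainder q² - p - r ≠ 0; add g_6 = q² - p - r to the basis.

The other S-polynomials (S(f_1,f_2), S(f_1,g_4), S(f_2,g_4), S(f_3,g_4), S(f_2,g_5), S(f_3,g_5), S(g_4,g_5), S(f_1,g_6), S(f_2,g_6), S(f_3,g_6), S(g_4,g_6), S(g_5,g_6)) all reduce to 0 modulo the current basis, so we have a Gröbner basis.
Inter-reduce: drop elements whose leading term is divisible by another's, tail-reduce, and make monic.
Reduced Gröbner basis: {p² + p - q + r + 1, pq - p + r - 1, pr - p - q - 1, q² - p - r, qr - p + q - 1, r² + p - r}.

Buchberger on the second generating set:
h_1 = -pq - qr - p - q - r - 1, LT = pq.
h_2 = pq + qr - r² + q - r + 1, LT = pq.
h_3 = pq - qr - q + r, LT = pq.

S(h_1,h_2): lcm = pq. S = r² + p - r.
  reduce S modulo (h_1, h_2, h_3):
  remainder r² + p - r ≠ 0; add k_4 = r² + p - r to the basis.

S(h_1,h_3): lcm = pq. S = -qr + p - q + 1.
  reduce S modulo (h_1, h_2, h_3, k_4):
  remainder -qr + p - q + 1 ≠ 0; add k_5 = -qr + p - q + 1 to the basis.

S(h_1,k_5): lcm = pqr. S = qr² + p² - pq + pr + qr + r² + p + r.
  reduce S modulo (h_1, h_2, h_3, k_4, k_5):
  remainder p² + pr + q + r ≠ 0; add k_6 = p² + pr + q + r to the basis.

S(h_3,k_5): lcm = pqr. S = -qr² + p² - pq - qr + r² + p.
  reduce S modulo (h_1, h_2, h_3, k_4, k_5, k_6):
  remainder -pr + p + q + 1 ≠ 0; add k_7 = -pr + p + q + 1 to the basis.

S(h_1,k_6): lcm = p²q. S = p² + pq + pr - q² - qr + p.
  reduce S modulo (h_1, h_2, h_3, k_4, k_5, k_6, k_7):
  remainder -q² + p + r ≠ 0; add k_8 = -q² + p + r to the basis.

The other S-polynomials (S(h_2,h_3), S(h_1,k_4), S(h_2,k_4), S(h_3,k_4), S(h_2,k_5), S(k_4,k_5), S(h_2,k_6), S(h_3,k_6), S(k_4,k_6), S(k_5,k_6), S(h_1,k_7), S(h_2,k_7), S(h_3,k_7), S(k_4,k_7), S(k_5,k_7), S(k_6,k_7), S(h_1,k_8), S(h_2,k_8), S(h_3,k_8), S(k_4,k_8), S(k_5,k_8), S(k_6,k_8), S(k_7,k_8)) all reduce to 0 modulo the current basis, so we have a Gröbner basis.
Inter-reduce: drop elements whose leading term is divisible by another's, tail-reduce, and make monic.
Reduced Gröbner basis: {p² + p - q + r + 1, pq - p + r - 1, pr - p - q - 1, q² - p - r, qr - p + q - 1, r² + p - r}.

Same reduced basis, so the two generating sets span the same ideal.
The same test decides containment: I ⊆ J iff every generator of I reduces to 0 modulo a Gröbner basis of J.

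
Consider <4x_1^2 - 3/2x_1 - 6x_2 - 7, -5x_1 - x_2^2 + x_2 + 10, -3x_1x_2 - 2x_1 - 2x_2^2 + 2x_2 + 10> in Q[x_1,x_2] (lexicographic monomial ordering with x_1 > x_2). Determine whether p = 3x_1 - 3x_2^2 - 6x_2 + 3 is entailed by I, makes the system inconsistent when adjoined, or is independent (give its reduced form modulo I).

First compute the reduced Gröbner basis of I by Buchberger's algorithm.
f_1 = 4x_1^2 - 3/2x_1 - 6x_2 - 7, LT = x_1^2.
f_2 = -5x_1 - x_2^2 + x_2 + 10, LT = x_1.
f_3 = -3x_1x_2 - 2x_1 - 2x_2^2 + 2x_2 + 10, LT = x_1x_2.

S(f_1,f_2): lcm = x_1^2. S = -1/5x_1x_2^2 + 1/5x_1x_2 + 13/8x_1 - 3/2x_2 - 7/4.
  leading term x_1x_2^2: subtract (1/25x_2^2)·f_2 from -1/5x_1x_2^2 + 1/5x_1x_2 + 13/8x_1 - 3/2x_2 - 7/4 → 1/5x_1x_2 + 13/8x_1 + 1/25x_2^4 - 1/25x_2^3 - 2/5x_2^2 - 3/2x_2 - 7/4
  leading term x_1x_2: subtract (-1/25x_2)·f_2 from 1/5x_1x_2 + 13/8x_1 + 1/25x_2^4 - 1/25x_2^3 - 2/5x_2^2 - 3/2x_2 - 7/4 → 13/8x_1 + 1/25x_2^4 - 2/25x_2^3 - 9/25x_2^2 - 11/10x_2 - 7/4
  leading term x_1: subtract (-13/40)·f_2 from 13/8x_1 + 1/25x_2^4 - 2/25x_2^3 - 9/25x_2^2 - 11/10x_2 - 7/4 → 1/25x_2^4 - 2/25x_2^3 - 137/200x_2^2 - 31/40x_2 + 3/2
  leading term x_2^4: no divisor's leading term divides it; move 1/25x_2^4 to the remainder.
  leading term x_2^3: no divisor's leading term divides it; move -2/25x_2^3 to the remainder.
  leading term x_2^2: no divisor's leading term divides it; move -137/200x_2^2 to the remainder.
  leading term x_2: no divisor's leading term divides it; move -31/40x_2 to the remainder.
  leading term 1: no divisor's leading term divides it; move 3/2 to the remainder.
  remainder 1/25x_2^4 - 2/25x_2^3 - 137/200x_2^2 - 31/40x_2 + 3/2 ≠ 0; add h_4 = 1/25x_2^4 - 2/25x_2^3 - 137/200x_2^2 - 31/40x_2 + 3/2 to the basis.

S(f_1,f_3): lcm = x_1^2x_2. S = -2/3x_1^2 - 2/3x_1x_2^2 + 7/24x_1x_2 + 10/3x_1 - 3/2x_2^2 - 7/4x_2.
  leading term x_1^2: subtract (-1/6)·f_1 from -2/3x_1^2 - 2/3x_1x_2^2 + 7/24x_1x_2 + 10/3x_1 - 3/2x_2^2 - 7/4x_2 → -2/3x_1x_2^2 + 7/24x_1x_2 + 37/12x_1 - 3/2x_2^2 - 11/4x_2 - 7/6
  leading term x_1x_2^2: subtract (2/15x_2^2)·f_2 from -2/3x_1x_2^2 + 7/24x_1x_2 + 37/12x_1 - 3/2x_2^2 - 11/4x_2 - 7/6 → 7/24x_1x_2 + 37/12x_1 + 2/15x_2^4 - 2/15x_2^3 - 17/6x_2^2 - 11/4x_2 - 7/6
  leading term x_1x_2: subtract (-7/120x_2)·f_2 from 7/24x_1x_2 + 37/12x_1 + 2/15x_2^4 - 2/15x_2^3 - 17/6x_2^2 - 11/4x_2 - 7/6 → 37/12x_1 + 2/15x_2^4 - 23/120x_2^3 - 111/40x_2^2 - 13/6x_2 - 7/6
  leading term x_1: subtract (-37/60)·f_2 from 37/12x_1 + 2/15x_2^4 - 23/120x_2^3 - 111/40x_2^2 - 13/6x_2 - 7/6 → 2/15x_2^4 - 23/120x_2^3 - 407/120x_2^2 - 31/20x_2 + 5
  leading term x_2^4: subtract (10/3)·h_4 from 2/15x_2^4 - 23/120x_2^3 - 407/120x_2^2 - 31/20x_2 + 5 → 3/40x_2^3 - 133/120x_2^2 + 31/30x_2
  leading term x_2^3: no divisor's leading term divides it; move 3/40x_2^3 to the remainder.
  leading term x_2^2: no divisor's leading term divides it; move -133/120x_2^2 to the remainder.
  leading term x_2: no divisor's leading term divides it; move 31/30x_2 to the remainder.
  remainder 3/40x_2^3 - 133/120x_2^2 + 31/30x_2 ≠ 0; add h_5 = 3/40x_2^3 - 133/120x_2^2 + 31/30x_2 to the basis.

S(f_2,f_3): lcm = x_1x_2. S = -2/3x_1 + 1/5x_2^3 - 13/15x_2^2 - 4/3x_2 + 10/3.
  leading term x_1: subtract (2/15)·f_2 from -2/3x_1 + 1/5x_2^3 - 13/15x_2^2 - 4/3x_2 + 10/3 → 1/5x_2^3 - 11/15x_2^2 - 22/15x_2 + 2
  leading term x_2^3: subtract (8/3)·h_5 from 1/5x_2^3 - 11/15x_2^2 - 22/15x_2 + 2 → 20/9x_2^2 - 38/9x_2 + 2
  leading term x_2^2: no divisor's leading term divides it; move 20/9x_2^2 to the remainder.
  leading term x_2: no divisor's leading term divides it; move -38/9x_2 to the remainder.
  leading term 1: no divisor's leading term divides it; move 2 to the remainder.
  remainder 20/9x_2^2 - 38/9x_2 + 2 ≠ 0; add h_6 = 20/9x_2^2 - 38/9x_2 + 2 to the basis.

S(f_3,h_4): lcm = x_1x_2^4. S = 8/3x_1x_2^3 + 137/8x_1x_2^2 + 155/8x_1x_2 - 75/2x_1 + 2/3x_2^5 - 2/3x_2^4 - 10/3x_2^3.
  leading term x_1x_2^3: subtract (-8/15x_2^3)·f_2 from 8/3x_1x_2^3 + 137/8x_1x_2^2 + 155/8x_1x_2 - 75/2x_1 + 2/3x_2^5 - 2/3x_2^4 - 10/3x_2^3 → 137/8x_1x_2^2 + 155/8x_1x_2 - 75/2x_1 + 2/15x_2^5 - 2/15x_2^4 + 2x_2^3
  leading term x_1x_2^2: subtract (-137/40x_2^2)·f_2 from 137/8x_1x_2^2 + 155/8x_1x_2 - 75/2x_1 + 2/15x_2^5 - 2/15x_2^4 + 2x_2^3 → 155/8x_1x_2 - 75/2x_1 + 2/15x_2^5 - 427/120x_2^4 + 217/40x_2^3 + 137/4x_2^2
  leading term x_1x_2: subtract (-31/8x_2)·f_2 from 155/8x_1x_2 - 75/2x_1 + 2/15x_2^5 - 427/120x_2^4 + 217/40x_2^3 + 137/4x_2^2 → -75/2x_1 + 2/15x_2^5 - 427/120x_2^4 + 31/20x_2^3 + 305/8x_2^2 + 155/4x_2
  leading term x_1: subtract (15/2)·f_2 from -75/2x_1 + 2/15x_2^5 - 427/120x_2^4 + 31/20x_2^3 + 305/8x_2^2 + 155/4x_2 → 2/15x_2^5 - 427/120x_2^4 + 31/20x_2^3 + 365/8x_2^2 + 125/4x_2 - 75
  leading term x_2^5: subtract (10/3x_2)·h_4 from 2/15x_2^5 - 427/120x_2^4 + 31/20x_2^3 + 365/8x_2^2 + 125/4x_2 - 75 → -79/24x_2^4 + 23/6x_2^3 + 1157/24x_2^2 + 105/4x_2 - 75
  leading term x_2^4: subtract (-1975/24)·h_4 from -79/24x_2^4 + 23/6x_2^3 + 1157/24x_2^2 + 105/4x_2 - 75 → -11/4x_2^3 - 1567/192x_2^2 - 7205/192x_2 + 775/16
  leading term x_2^3: subtract (-110/3)·h_5 from -11/4x_2^3 - 1567/192x_2^2 - 7205/192x_2 + 775/16 → -28109/576x_2^2 + 209/576x_2 + 775/16
  leading term x_2^2: subtract (-28109/1280)·h_6 from -28109/576x_2^2 + 209/576x_2 + 775/16 → -59109/640x_2 + 59109/640
  leading term x_2: no divisor's leading term divides it; move -59109/640x_2 to the remainder.
  leading term 1: no divisor's leading term divides it; move 59109/640 to the remainder.
  remainder -59109/640x_2 + 59109/640 ≠ 0; add h_7 = -59109/640x_2 + 59109/640 to the basis.

The other S-polynomials (S(f_1,h_4), S(f_2,h_4), S(f_1,h_5), S(f_2,h_5), S(f_3,h_5), S(h_4,h_5), S(f_1,h_6), S(f_2,h_6), S(f_3,h_6), S(h_4,h_6), S(h_5,h_6), S(f_1,h_7), S(f_2,h_7), S(f_3,h_7), S(h_4,h_7), S(h_5,h_7), S(h_6,h_7)) all reduce to 0 modulo the current basis, so we have a Gröbner basis.
Inter-reduce: drop elements whose leading term is divisible by another's, tail-reduce, and make monic.
Reduced Gröbner basis: {x_1 - 2, x_2 - 1}.
Label its elements g_1 = x_1 - 2, g_2 = x_2 - 1.

Reduce p = 3x_1 - 3x_2^2 - 6x_2 + 3 modulo G:
  leading term x_1: subtract (3)·g_1 from 3x_1 - 3x_2^2 - 6x_2 + 3 → -3x_2^2 - 6x_2 + 9
  leading term x_2^2: subtract (-3x_2)·g_2 from -3x_2^2 - 6x_2 + 9 → -9x_2 + 9
  leading term x_2: subtract (-9)·g_2 from -9x_2 + 9 → 0
  normal form = 0.
Since the normal form is 0, p ∈ I.

Ideal membership is decidable via reduction modulo a Gröbner basis.

3x_1 - 3x_2^2 - 6x_2 + 3 lies in I (it reduces to 0).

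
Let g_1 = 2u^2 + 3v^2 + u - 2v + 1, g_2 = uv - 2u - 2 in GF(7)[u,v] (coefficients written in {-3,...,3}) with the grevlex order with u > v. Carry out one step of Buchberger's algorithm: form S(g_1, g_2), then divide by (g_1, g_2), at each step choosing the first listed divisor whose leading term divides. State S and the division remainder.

S(g_1, g_2) = -2v^3 + 2u^2 - 3uv - v^2 + 2u - 3v; remainder on division = -2v^3 + 3v^2 + 2u - v.

lcm(LM(g_1), LM(g_2)) = u^2v.
S = (lcm/LT(g_1))·g_1 − (lcm/LT(g_2))·g_2 = -2v^3 + 2u^2 - 3uv - v^2 + 2u - 3v.
Reduce S modulo (g_1, g_2) in that order:
  leading term v^3: no divisor's leading term divides it; move -2v^3 to the remainder.
  leading term u^2: subtract (1)·g_1 from 2u^2 - 3uv - v^2 + 2u - 3v → -3uv + 3v^2 + u - v - 1
  leading term uv: subtract (-3)·g_2 from -3uv + 3v^2 + u - v - 1 → 3v^2 + 2u - v
  leading term v^2: no divisor's leading term divides it; move 3v^2 to the remainder.
  leading term u: no divisor's leading term divides it; move 2u to the remainder.
  leading term v: no divisor's leading term divides it; move -v to the remainder.
The remainder -2v^3 + 3v^2 + 2u - v is nonzero, so it would be added as the next basis element.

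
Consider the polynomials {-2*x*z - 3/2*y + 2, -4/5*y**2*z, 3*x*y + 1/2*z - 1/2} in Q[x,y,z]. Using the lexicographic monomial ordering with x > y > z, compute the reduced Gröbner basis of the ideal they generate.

G = {x + 7/4*z**2 - 21/8*z - 1/8, y - 7/6*z**2 + 5/2*z - 4/3, z**3 - 2*z**2 + z}

f_1 = -2*x*z - 3/2*y + 2, LT = x*z.
f_2 = -4/5*y**2*z, LT = y**2*z.
f_3 = 3*x*y + 1/2*z - 1/2, LT = x*y.

S(f_1,f_2): lcm = x*y**2*z. S = 3/4*y**3 - y**2.
  leading term y**3: no divisor's leading term divides it; move 3/4*y**3 to the remainder.
  leading term y**2: no divisor's leading term divides it; move -y**2 to the remainder.
  remainder 3/4*y**3 - y**2 ≠ 0; add g_4 = 3/4*y**3 - y**2 to the basis.

S(f_1,f_3): lcm = x*y*z. S = 3/4*y**2 - y - 1/6*z**2 + 1/6*z.
  leading term y**2: no divisor's leading term divides it; move 3/4*y**2 to the remainder.
  leading term y: no divisor's leading term divides it; move -y to the remainder.
  leading term z**2: no divisor's leading term divides it; move -1/6*z**2 to the remainder.
  leading term z: no divisor's leading term divides it; move 1/6*z to the remainder.
  remainder 3/4*y**2 - y - 1/6*z**2 + 1/6*z ≠ 0; add g_5 = 3/4*y**2 - y - 1/6*z**2 + 1/6*z to the basis.

S(f_2,f_3): lcm = x*y**2*z. S = -1/6*y*z**2 + 1/6*y*z.
  leading term y*z**2: no divisor's leading term divides it; move -1/6*y*z**2 to the remainder.
  leading term y*z: no divisor's leading term divides it; move 1/6*y*z to the remainder.
  remainder -1/6*y*z**2 + 1/6*y*z ≠ 0; add g_6 = -1/6*y*z**2 + 1/6*y*z to the basis.

S(f_3,g_4): lcm = x*y**3. S = 4/3*x*y**2 + 1/6*y**2*z - 1/6*y**2.
  leading term x*y**2: subtract (4/9*y)·f_3 from 4/3*x*y**2 + 1/6*y**2*z - 1/6*y**2 → 1/6*y**2*z - 1/6*y**2 - 2/9*y*z + 2/9*y
  leading term y**2*z: subtract (-5/24)·f_2 from 1/6*y**2*z - 1/6*y**2 - 2/9*y*z + 2/9*y → -1/6*y**2 - 2/9*y*z + 2/9*y
  leading term y**2: subtract (-2/9)·g_5 from -1/6*y**2 - 2/9*y*z + 2/9*y → -2/9*y*z - 1/27*z**2 + 1/27*z
  leading term y*z: no divisor's leading term divides it; move -2/9*y*z to the remainder.
  leading term z**2: no divisor's leading term divides it; move -1/27*z**2 to the remainder.
  leading term z: no divisor's leading term divides it; move 1/27*z to the remainder.
  remainder -2/9*y*z - 1/27*z**2 + 1/27*z ≠ 0; add g_7 = -2/9*y*z - 1/27*z**2 + 1/27*z to the basis.

S(f_2,g_5): lcm = y**2*z. S = 4/3*y*z + 2/9*z**3 - 2/9*z**2.
  leading term y*z: subtract (-6)·g_7 from 4/3*y*z + 2/9*z**3 - 2/9*z**2 → 2/9*z**3 - 4/9*z**2 + 2/9*z
  leading term z**3: no divisor's leading term divides it; move 2/9*z**3 to the remainder.
  leading term z**2: no divisor's leading term divides it; move -4/9*z**2 to the remainder.
  leading term z: no divisor's leading term divides it; move 2/9*z to the remainder.
  remainder 2/9*z**3 - 4/9*z**2 + 2/9*z ≠ 0; add g_8 = 2/9*z**3 - 4/9*z**2 + 2/9*z to the basis.

S(f_1,g_7): lcm = x*y*z. S = -1/6*x*z**2 + 1/6*x*z + 3/4*y**2 - y.
  leading term x*z**2: subtract (1/12*z)·f_1 from -1/6*x*z**2 + 1/6*x*z + 3/4*y**2 - y → 1/6*x*z + 3/4*y**2 + 1/8*y*z - y - 1/6*z
  leading term x*z: subtract (-1/12)·f_1 from 1/6*x*z + 3/4*y**2 + 1/8*y*z - y - 1/6*z → 3/4*y**2 + 1/8*y*z - 9/8*y - 1/6*z + 1/6
  leading term y**2: subtract (1)·g_5 from 3/4*y**2 + 1/8*y*z - 9/8*y - 1/6*z + 1/6 → 1/8*y*z - 1/8*y + 1/6*z**2 - 1/3*z + 1/6
  leading term y*z: subtract (-9/16)·g_7 from 1/8*y*z - 1/8*y + 1/6*z**2 - 1/3*z + 1/6 → -1/8*y + 7/48*z**2 - 5/16*z + 1/6
  leading term y: no divisor's leading term divides it; move -1/8*y to the remainder.
  leading term z**2: no divisor's leading term divides it; move 7/48*z**2 to the remainder.
  leading term z: no divisor's leading term divides it; move -5/16*z to the remainder.
  leading term 1: no divisor's leading term divides it; move 1/6 to the remainder.
  remainder -1/8*y + 7/48*z**2 - 5/16*z + 1/6 ≠ 0; add g_9 = -1/8*y + 7/48*z**2 - 5/16*z + 1/6 to the basis.

S(f_3,g_9): lcm = x*y. S = 7/6*x*z**2 - 5/2*x*z + 4/3*x + 1/6*z - 1/6.
  leading term x*z**2: subtract (-7/12*z)·f_1 from 7/6*x*z**2 - 5/2*x*z + 4/3*x + 1/6*z - 1/6 → -5/2*x*z + 4/3*x - 7/8*y*z + 4/3*z - 1/6
  leading term x*z: subtract (5/4)·f_1 from -5/2*x*z + 4/3*x - 7/8*y*z + 4/3*z - 1/6 → 4/3*x - 7/8*y*z + 15/8*y + 4/3*z - 8/3
  leading term x: no divisor's leading term divides it; move 4/3*x to the remainder.
  leading term y*z: subtract (63/16)·g_7 from -7/8*y*z + 15/8*y + 4/3*z - 8/3 → 15/8*y + 7/48*z**2 + 19/16*z - 8/3
  leading term y: subtract (-15)·g_9 from 15/8*y + 7/48*z**2 + 19/16*z - 8/3 → 7/3*z**2 - 7/2*z - 1/6
  leading term z**2: no divisor's leading term divides it; move 7/3*z**2 to the remainder.
  leading term z: no divisor's leading term divides it; move -7/2*z to the remainder.
  leading term 1: no divisor's leading term divides it; move -1/6 to the remainder.
  remainder 4/3*x + 7/3*z**2 - 7/2*z - 1/6 ≠ 0; add g_10 = 4/3*x + 7/3*z**2 - 7/2*z - 1/6 to the basis.

The other S-polynomials (S(f_1,g_4), S(f_2,g_4), S(f_1,g_5), S(f_3,g_5), S(g_4,g_5), S(f_1,g_6), S(f_2,g_6), S(f_3,g_6), S(g_4,g_6), S(g_5,g_6), S(f_2,g_7), S(f_3,g_7), S(g_4,g_7), S(g_5,g_7), S(g_6,g_7), S(f_1,g_8), S(f_2,g_8), S(f_3,g_8), S(g_4,g_8), S(g_5,g_8), S(g_6,g_8), S(g_7,g_8), S(f_1,g_9), S(f_2,g_9), S(g_4,g_9), S(g_5,g_9), S(g_6,g_9), S(g_7,g_9), S(g_8,g_9), S(f_1,g_10), S(f_2,g_10), S(f_3,g_10), S(g_4,g_10), S(g_5,g_10), S(g_6,g_10), S(g_7,g_10), S(g_8,g_10), S(g_9,g_10)) all reduce to 0 modulo the current basis, so we have a Gröbner basis.
Inter-reduce: drop elements whose leading term is divisible by another's, tail-reduce, and make monic.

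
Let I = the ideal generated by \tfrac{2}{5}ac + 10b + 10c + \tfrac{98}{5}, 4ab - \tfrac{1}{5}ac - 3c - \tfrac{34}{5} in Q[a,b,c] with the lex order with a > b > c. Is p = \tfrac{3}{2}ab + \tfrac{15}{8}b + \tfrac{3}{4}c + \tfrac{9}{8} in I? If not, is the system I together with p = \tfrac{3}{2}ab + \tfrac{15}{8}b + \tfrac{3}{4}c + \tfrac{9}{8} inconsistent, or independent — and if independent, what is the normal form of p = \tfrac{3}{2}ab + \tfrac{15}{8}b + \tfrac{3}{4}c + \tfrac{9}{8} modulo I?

First compute the reduced Gröbner basis of I by Buchberger's algorithm.
f_1 = \tfrac{2}{5}ac + 10b + 10c + \tfrac{98}{5}, LT = ac.
f_2 = 4ab - \tfrac{1}{5}ac - 3c - \tfrac{34}{5}, LT = ab.

S(f_1,f_2): lcm = abc. S = \tfrac{1}{20}ac^{2} + 25b^{2} + 25bc + 49b + \tfrac{3}{4}c^{2} + \tfrac{17}{10}c.
  leading term ac^{2}: subtract (\tfrac{1}{8}c)·f_1 from \tfrac{1}{20}ac^{2} + 25b^{2} + 25bc + 49b + \tfrac{3}{4}c^{2} + \tfrac{17}{10}c → 25b^{2} + \tfrac{95}{4}bc + 49b - \tfrac{1}{2}c^{2} - \tfrac{3}{4}c
  leading term b^{2}: no divisor's leading term divides it; move 25b^{2} to the remainder.
  leading term bc: no divisor's leading term divides it; move \tfrac{95}{4}bc to the remainder.
  leading term b: no divisor's leading term divides it; move 49b to the remainder.
  leading term c^{2}: no divisor's leading term divides it; move -\tfrac{1}{2}c^{2} to the remainder.
  leading term c: no divisor's leading term divides it; move -\tfrac{3}{4}c to the remainder.
  remainder 25b^{2} + \tfrac{95}{4}bc + 49b - \tfrac{1}{2}c^{2} - \tfrac{3}{4}c ≠ 0; add h_3 = 25b^{2} + \tfrac{95}{4}bc + 49b - \tfrac{1}{2}c^{2} - \tfrac{3}{4}c to the basis.

The other S-polynomials (S(f_1,h_3), S(f_2,h_3)) all reduce to 0 modulo the current basis, so we have a Gröbner basis.
Inter-reduce: drop elements whose leading term is divisible by another's, tail-reduce, and make monic.
Reduced Gröbner basis: {ab + \tfrac{5}{4}b + \tfrac{1}{2}c + \tfrac{3}{4}, ac + 25b + 25c + 49, b^{2} + \tfrac{19}{20}bc + \tfrac{49}{25}b - \tfrac{1}{50}c^{2} - \tfrac{3}{100}c}.
Label its elements g_1 = ab + \tfrac{5}{4}b + \tfrac{1}{2}c + \tfrac{3}{4}, g_2 = ac + 25b + 25c + 49, g_3 = b^{2} + \tfrac{19}{20}bc + \tfrac{49}{25}b - \tfrac{1}{50}c^{2} - \tfrac{3}{100}c.

Reduce p = \tfrac{3}{2}ab + \tfrac{15}{8}b + \tfrac{3}{4}c + \tfrac{9}{8} modulo G:
  leading term ab: subtract (\tfrac{3}{2})·g_1 from \tfrac{3}{2}ab + \tfrac{15}{8}b + \tfrac{3}{4}c + \tfrac{9}{8} → 0
  normal form = 0.
Since the normal form is 0, p ∈ I.

\tfrac{3}{2}ab + \tfrac{15}{8}b + \tfrac{3}{4}c + \tfrac{9}{8} lies in I (it reduces to 0).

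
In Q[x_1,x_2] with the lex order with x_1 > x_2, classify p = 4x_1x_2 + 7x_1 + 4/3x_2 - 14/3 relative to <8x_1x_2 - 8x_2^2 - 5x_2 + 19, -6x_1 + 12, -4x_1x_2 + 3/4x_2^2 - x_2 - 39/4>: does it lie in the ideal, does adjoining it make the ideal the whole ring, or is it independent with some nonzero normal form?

First compute the reduced Gröbner basis of I by Buchberger's algorithm.
f_1 = 8x_1x_2 - 8x_2^2 - 5x_2 + 19, LT = x_1x_2.
f_2 = -6x_1 + 12, LT = x_1.
f_3 = -4x_1x_2 + 3/4x_2^2 - x_2 - 39/4, LT = x_1x_2.

S(f_1,f_2): lcm = x_1x_2. S = -x_2^2 + 11/8x_2 + 19/8.
  leading term x_2^2: no divisor's leading term divides it; move -x_2^2 to the remainder.
  leading term x_2: no divisor's leading term divides it; move 11/8x_2 to the remainder.
  leading term 1: no divisor's leading term divides it; move 19/8 to the remainder.
  remainder -x_2^2 + 11/8x_2 + 19/8 ≠ 0; add h_4 = -x_2^2 + 11/8x_2 + 19/8 to the basis.

S(f_1,f_3): lcm = x_1x_2. S = -13/16x_2^2 - 7/8x_2 - 1/16.
  leading term x_2^2: subtract (13/16)·h_4 from -13/16x_2^2 - 7/8x_2 - 1/16 → -255/128x_2 - 255/128
  leading term x_2: no divisor's leading term divides it; move -255/128x_2 to the remainder.
  leading term 1: no divisor's leading term divides it; move -255/128 to the remainder.
  remainder -255/128x_2 - 255/128 ≠ 0; add h_5 = -255/128x_2 - 255/128 to the basis.

S(f_2,f_3): lcm = x_1x_2. S = 3/16x_2^2 - 9/4x_2 - 39/16.
  leading term x_2^2: subtract (-3/16)·h_4 from 3/16x_2^2 - 9/4x_2 - 39/16 → -255/128x_2 - 255/128
  leading term x_2: subtract (1)·h_5 from -255/128x_2 - 255/128 → 0
  remainder 0.

S(f_1,h_4): lcm = x_1x_2^2. S = 11/8x_1x_2 + 19/8x_1 - x_2^3 - 5/8x_2^2 + 19/8x_2.
  leading term x_1x_2: subtract (11/64)·f_1 from 11/8x_1x_2 + 19/8x_1 - x_2^3 - 5/8x_2^2 + 19/8x_2 → 19/8x_1 - x_2^3 + 3/4x_2^2 + 207/64x_2 - 209/64
  leading term x_1: subtract (-19/48)·f_2 from 19/8x_1 - x_2^3 + 3/4x_2^2 + 207/64x_2 - 209/64 → -x_2^3 + 3/4x_2^2 + 207/64x_2 + 95/64
  leading term x_2^3: subtract (x_2)·h_4 from -x_2^3 + 3/4x_2^2 + 207/64x_2 + 95/64 → -5/8x_2^2 + 55/64x_2 + 95/64
  leading term x_2^2: subtract (5/8)·h_4 from -5/8x_2^2 + 55/64x_2 + 95/64 → 0
  remainder 0.

S(f_2,h_4): leading monomials are coprime, so the S-polynomial reduces to 0 (Buchberger's first criterion).
S(f_3,h_4): lcm = x_1x_2^2. S = 11/8x_1x_2 + 19/8x_1 - 3/16x_2^3 + 1/4x_2^2 + 39/16x_2.
  leading term x_1x_2: subtract (11/64)·f_1 from 11/8x_1x_2 + 19/8x_1 - 3/16x_2^3 + 1/4x_2^2 + 39/16x_2 → 19/8x_1 - 3/16x_2^3 + 13/8x_2^2 + 211/64x_2 - 209/64
  leading term x_1: subtract (-19/48)·f_2 from 19/8x_1 - 3/16x_2^3 + 13/8x_2^2 + 211/64x_2 - 209/64 → -3/16x_2^3 + 13/8x_2^2 + 211/64x_2 + 95/64
  leading term x_2^3: subtract (3/16x_2)·h_4 from -3/16x_2^3 + 13/8x_2^2 + 211/64x_2 + 95/64 → 175/128x_2^2 + 365/128x_2 + 95/64
  leading term x_2^2: subtract (-175/128)·h_4 from 175/128x_2^2 + 365/128x_2 + 95/64 → 4845/1024x_2 + 4845/1024
  leading term x_2: subtract (-19/8)·h_5 from 4845/1024x_2 + 4845/1024 → 0
  remainder 0.

S(f_1,h_5): lcm = x_1x_2. S = -x_1 - x_2^2 - 5/8x_2 + 19/8.
  leading term x_1: subtract (1/6)·f_2 from -x_1 - x_2^2 - 5/8x_2 + 19/8 → -x_2^2 - 5/8x_2 + 3/8
  leading term x_2^2: subtract (1)·h_4 from -x_2^2 - 5/8x_2 + 3/8 → -2x_2 - 2
  leading term x_2: subtract (256/255)·h_5 from -2x_2 - 2 → 0
  remainder 0.

S(f_2,h_5): leading monomials are coprime, so the S-polynomial reduces to 0 (Buchberger's first criterion).
S(f_3,h_5): lcm = x_1x_2. S = -x_1 - 3/16x_2^2 + 1/4x_2 + 39/16.
  leading term x_1: subtract (1/6)·f_2 from -x_1 - 3/16x_2^2 + 1/4x_2 + 39/16 → -3/16x_2^2 + 1/4x_2 + 7/16
  leading term x_2^2: subtract (3/16)·h_4 from -3/16x_2^2 + 1/4x_2 + 7/16 → -1/128x_2 - 1/128
  leading term x_2: subtract (1/255)·h_5 from -1/128x_2 - 1/128 → 0
  remainder 0.

S(h_4,h_5): lcm = x_2^2. S = -19/8x_2 - 19/8.
  leading term x_2: subtract (304/255)·h_5 from -19/8x_2 - 19/8 → 0
  remainder 0.

Every S-polynomial of the final basis reduces to 0, so we have a Gröbner basis.
Inter-reduce: drop elements whose leading term is divisible by another's, tail-reduce, and make monic.
Reduced Gröbner basis: {x_1 - 2, x_2 + 1}.
Label its elements g_1 = x_1 - 2, g_2 = x_2 + 1.

Reduce p = 4x_1x_2 + 7x_1 + 4/3x_2 - 14/3 modulo G:
  leading term x_1x_2: subtract (4x_2)·g_1 from 4x_1x_2 + 7x_1 + 4/3x_2 - 14/3 → 7x_1 + 28/3x_2 - 14/3
  leading term x_1: subtract (7)·g_1 from 7x_1 + 28/3x_2 - 14/3 → 28/3x_2 + 28/3
  leading term x_2: subtract (28/3)·g_2 from 28/3x_2 + 28/3 → 0
  normal form = 0.
Since the normal form is 0, p ∈ I.

The remainder on division by a Gröbner basis is unique — it is the normal form.

4x_1x_2 + 7x_1 + 4/3x_2 - 14/3 lies in I (it reduces to 0).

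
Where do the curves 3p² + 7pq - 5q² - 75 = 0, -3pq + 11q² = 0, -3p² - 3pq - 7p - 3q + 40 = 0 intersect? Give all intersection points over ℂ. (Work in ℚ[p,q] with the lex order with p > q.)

{(-5, 0)}

Compute a lex Gröbner basis by Buchberger's algorithm.
f_1 = 3p² + 7pq - 5q² - 75, LT = p².
f_2 = -3pq + 11q², LT = pq.
f_3 = -3p² - 3pq - 7p - 3q + 40, LT = p².

S(f_1,f_2): lcm = p²q. S = 6pq² - 5/3q³ - 25q.
  leading term pq²: subtract (-2q)·f_2 from 6pq² - 5/3q³ - 25q → 61/3q³ - 25q
  leading term q³: no divisor's leading term divides it; move 61/3q³ to the remainder.
  leading term q: no divisor's leading term divides it; move -25q to the remainder.
  remainder 61/3q³ - 25q ≠ 0; add h_4 = 61/3q³ - 25q to the basis.

S(f_1,f_3): lcm = p². S = 4/3pq - 7/3p - 5/3q² - q - 35/3.
  leading term pq: subtract (-4/9)·f_2 from 4/3pq - 7/3p - 5/3q² - q - 35/3 → -7/3p + 29/9q² - q - 35/3
  leading term p: no divisor's leading term divides it; move -7/3p to the remainder.
  leading term q²: no divisor's leading term divides it; move 29/9q² to the remainder.
  leading term q: no divisor's leading term divides it; move -q to the remainder.
  leading term 1: no divisor's leading term divides it; move -35/3 to the remainder.
  remainder -7/3p + 29/9q² - q - 35/3 ≠ 0; add h_5 = -7/3p + 29/9q² - q - 35/3 to the basis.

S(f_2,f_3): lcm = p²q. S = -14/3pq² - 7/3pq - q² + 40/3q.
  leading term pq²: subtract (14/9q)·f_2 from -14/3pq² - 7/3pq - q² + 40/3q → -7/3pq - 154/9q³ - q² + 40/3q
  leading term pq: subtract (7/9)·f_2 from -7/3pq - 154/9q³ - q² + 40/3q → -154/9q³ - 86/9q² + 40/3q
  leading term q³: subtract (-154/183)·h_4 from -154/9q³ - 86/9q² + 40/3q → -86/9q² - 470/61q
  leading term q²: no divisor's leading term divides it; move -86/9q² to the remainder.
  leading term q: no divisor's leading term divides it; move -470/61q to the remainder.
  remainder -86/9q² - 470/61q ≠ 0; add h_6 = -86/9q² - 470/61q to the basis.

S(f_1,h_5): lcm = p². S = 29/21pq² + 40/21pq - 5p - 5/3q² - 25.
  leading term pq²: subtract (-29/63q)·f_2 from 29/21pq² + 40/21pq - 5p - 5/3q² - 25 → 40/21pq - 5p + 319/63q³ - 5/3q² - 25
  leading term pq: subtract (-40/63)·f_2 from 40/21pq - 5p + 319/63q³ - 5/3q² - 25 → -5p + 319/63q³ + 335/63q² - 25
  leading term p: subtract (15/7)·h_5 from -5p + 319/63q³ + 335/63q² - 25 → 319/63q³ - 100/63q² + 15/7q
  leading term q³: subtract (319/1281)·h_4 from 319/63q³ - 100/63q² + 15/7q → -100/63q² + 10720/1281q
  leading term q²: subtract (50/301)·h_6 from -100/63q² + 10720/1281q → 531460/55083q
  leading term q: no divisor's leading term divides it; move 531460/55083q to the remainder.
  remainder 531460/55083q ≠ 0; add h_7 = 531460/55083q to the basis.

The other S-polynomials (S(f_1,h_4), S(f_2,h_4), S(f_3,h_4), S(f_2,h_5), S(f_3,h_5), S(h_4,h_5), S(f_1,h_6), S(f_2,h_6), S(f_3,h_6), S(h_4,h_6), S(h_5,h_6), S(f_1,h_7), S(f_2,h_7), S(f_3,h_7), S(h_4,h_7), S(h_5,h_7), S(h_6,h_7)) all reduce to 0 modulo the current basis, so we have a Gröbner basis.
Inter-reduce: drop elements whose leading term is divisible by another's, tail-reduce, and make monic.
Reduced Gröbner basis: {p + 5, q}.

Elimination: the polynomial q lies in the elimination ideal for q, so q ∈ {0}. For each such q, the remaining basis elements (now univariate) give the rest of the solution.
  q = 0: the earlier basis element becomes p + 5 = 0, giving p = -5 — point (-5, 0).
Check: every point annihilates each of the original generators.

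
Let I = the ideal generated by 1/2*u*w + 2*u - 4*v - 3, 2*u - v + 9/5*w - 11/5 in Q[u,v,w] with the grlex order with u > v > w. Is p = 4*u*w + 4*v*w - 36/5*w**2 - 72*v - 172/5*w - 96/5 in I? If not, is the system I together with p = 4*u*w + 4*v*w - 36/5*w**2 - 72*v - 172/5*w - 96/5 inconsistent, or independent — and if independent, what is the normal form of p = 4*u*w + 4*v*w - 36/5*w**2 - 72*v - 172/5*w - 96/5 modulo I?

First compute the reduced Gröbner basis of I by Buchberger's algorithm.
f_1 = 1/2*u*w + 2*u - 4*v - 3, LT = u*w.
f_2 = 2*u - v + 9/5*w - 11/5, LT = u.

S(f_1,f_2): lcm = u*w. S = 1/2*v*w - 9/10*w**2 + 4*u - 8*v + 11/10*w - 6.
  leading term v*w: no divisor's leading term divides it; move 1/2*v*w to the remainder.
  leading term w**2: no divisor's leading term divides it; move -9/10*w**2 to the remainder.
  leading term u: subtract (2)·f_2 from 4*u - 8*v + 11/10*w - 6 → -6*v - 5/2*w - 8/5
  leading term v: no divisor's leading term divides it; move -6*v to the remainder.
  leading term w: no divisor's leading term divides it; move -5/2*w to the remainder.
  leading term 1: no divisor's leading term divides it; move -8/5 to the remainder.
  remainder 1/2*v*w - 9/10*w**2 - 6*v - 5/2*w - 8/5 ≠ 0; add h_3 = 1/2*v*w - 9/10*w**2 - 6*v - 5/2*w - 8/5 to the basis.

The other S-polynomials (S(f_1,h_3), S(f_2,h_3)) all reduce to 0 modulo the current basis, so we have a Gröbner basis.
Inter-reduce: drop elements whose leading term is divisible by another's, tail-reduce, and make monic.
Reduced Gröbner basis: {v*w - 9/5*w**2 - 12*v - 5*w - 16/5, u - 1/2*v + 9/10*w - 11/10}.
Label its elements g_1 = v*w - 9/5*w**2 - 12*v - 5*w - 16/5, g_2 = u - 1/2*v + 9/10*w - 11/10.

Reduce p = 4*u*w + 4*v*w - 36/5*w**2 - 72*v - 172/5*w - 96/5 modulo G:
  leading term u*w: subtract (4*w)·g_2 from 4*u*w + 4*v*w - 36/5*w**2 - 72*v - 172/5*w - 96/5 → 6*v*w - 54/5*w**2 - 72*v - 30*w - 96/5
  leading term v*w: subtract (6)·g_1 from 6*v*w - 54/5*w**2 - 72*v - 30*w - 96/5 → 0
  normal form = 0.
Since the normal form is 0, p ∈ I.

4*u*w + 4*v*w - 36/5*w**2 - 72*v - 172/5*w - 96/5 lies in I (it reduces to 0).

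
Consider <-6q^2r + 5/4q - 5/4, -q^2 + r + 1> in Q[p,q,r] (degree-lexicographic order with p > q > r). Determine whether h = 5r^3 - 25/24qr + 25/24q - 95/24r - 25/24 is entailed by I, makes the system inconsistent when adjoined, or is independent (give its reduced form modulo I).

5r^3 - 25/24qr + 25/24q - 95/24r - 25/24 lies in I (it reduces to 0).

First compute the reduced Gröbner basis of I by Buchberger's algorithm.
f_1 = -6q^2r + 5/4q - 5/4, LT = q^2r.
f_2 = -q^2 + r + 1, LT = q^2.

S(f_1,f_2): lcm = q^2r. S = r^2 - 5/24q + r + 5/24.
  leading term r^2: no divisor's leading term divides it; move r^2 to the remainder.
  leading term q: no divisor's leading term divides it; move -5/24q to the remainder.
  leading term r: no divisor's leading term divides it; move r to the remainder.
  leading term 1: no divisor's leading term divides it; move 5/24 to the remainder.
  remainder r^2 - 5/24q + r + 5/24 ≠ 0; add k_3 = r^2 - 5/24q + r + 5/24 to the basis.

The other S-polynomials (S(f_1,k_3), S(f_2,k_3)) all reduce to 0 modulo the current basis, so we have a Gröbner basis.
Inter-reduce: drop elements whose leading term is divisible by another's, tail-reduce, and make monic.
Reduced Gröbner basis: {q^2 - r - 1, r^2 - 5/24q + r + 5/24}.
Label its elements g_1 = q^2 - r - 1, g_2 = r^2 - 5/24q + r + 5/24.

Reduce h = 5r^3 - 25/24qr + 25/24q - 95/24r - 25/24 modulo G:
  leading term r^3: subtract (5r)·g_2 from 5r^3 - 25/24qr + 25/24q - 95/24r - 25/24 → -5r^2 + 25/24q - 5r - 25/24
  leading term r^2: subtract (-5)·g_2 from -5r^2 + 25/24q - 5r - 25/24 → 0
  normal form = 0.
Since the normal form is 0, h ∈ I.

Ideal membership is decidable via reduction modulo a Gröbner basis.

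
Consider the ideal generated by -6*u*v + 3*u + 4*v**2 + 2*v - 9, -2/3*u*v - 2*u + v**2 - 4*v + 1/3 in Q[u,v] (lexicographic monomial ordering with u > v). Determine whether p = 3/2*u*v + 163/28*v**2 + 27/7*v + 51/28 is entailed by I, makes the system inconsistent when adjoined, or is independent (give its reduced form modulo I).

Adjoining 3/2*u*v + 163/28*v**2 + 27/7*v + 51/28 makes the ideal the whole ring: the system is inconsistent.

First compute the reduced Gröbner basis of I by Buchberger's algorithm.
f_1 = -6*u*v + 3*u + 4*v**2 + 2*v - 9, LT = u*v.
f_2 = -2/3*u*v - 2*u + v**2 - 4*v + 1/3, LT = u*v.

S(f_1,f_2): lcm = u*v. S = -7/2*u + 5/6*v**2 - 19/3*v + 2.
  leading term u: no divisor's leading term divides it; move -7/2*u to the remainder.
  leading term v**2: no divisor's leading term divides it; move 5/6*v**2 to the remainder.
  leading term v: no divisor's leading term divides it; move -19/3*v to the remainder.
  leading term 1: no divisor's leading term divides it; move 2 to the remainder.
  remainder -7/2*u + 5/6*v**2 - 19/3*v + 2 ≠ 0; add h_3 = -7/2*u + 5/6*v**2 - 19/3*v + 2 to the basis.

S(f_1,h_3): lcm = u*v. S = -1/2*u + 5/21*v**3 - 52/21*v**2 + 5/21*v + 3/2.
  leading term u: subtract (1/7)·h_3 from -1/2*u + 5/21*v**3 - 52/21*v**2 + 5/21*v + 3/2 → 5/21*v**3 - 109/42*v**2 + 8/7*v + 17/14
  leading term v**3: no divisor's leading term divides it; move 5/21*v**3 to the remainder.
  leading term v**2: no divisor's leading term divides it; move -109/42*v**2 to the remainder.
  leading term v: no divisor's leading term divides it; move 8/7*v to the remainder.
  leading term 1: no divisor's leading term divides it; move 17/14 to the remainder.
  remainder 5/21*v**3 - 109/42*v**2 + 8/7*v + 17/14 ≠ 0; add h_4 = 5/21*v**3 - 109/42*v**2 + 8/7*v + 17/14 to the basis.

The other S-polynomials (S(f_2,h_3), S(f_1,h_4), S(f_2,h_4), S(h_3,h_4)) all reduce to 0 modulo the current basis, so we have a Gröbner basis.
Inter-reduce: drop elements whose leading term is divisible by another's, tail-reduce, and make monic.
Reduced Gröbner basis: {u - 5/21*v**2 + 38/21*v - 4/7, v**3 - 109/10*v**2 + 24/5*v + 51/10}.
Label its elements g_1 = u - 5/21*v**2 + 38/21*v - 4/7, g_2 = v**3 - 109/10*v**2 + 24/5*v + 51/10.

Reduce p = 3/2*u*v + 163/28*v**2 + 27/7*v + 51/28 modulo G:
  leading term u*v: subtract (3/2*v)·g_1 from 3/2*u*v + 163/28*v**2 + 27/7*v + 51/28 → 5/14*v**3 + 87/28*v**2 + 33/7*v + 51/28
  leading term v**3: subtract (5/14)·g_2 from 5/14*v**3 + 87/28*v**2 + 33/7*v + 51/28 → 7*v**2 + 3*v
  leading term v**2: no divisor's leading term divides it; move 7*v**2 to the remainder.
  leading term v: no divisor's leading term divides it; move 3*v to the remainder.
  normal form = 7*v**2 + 3*v.
The normal form is nonzero, so p ∉ I. Since p minus its normal form lies in I, I + (p) = I + (r) where r = 7*v**2 + 3*v; decide whether this ideal is the whole ring.
Run Buchberger on G together with r (pairs among the g_i already reduce to 0 since G is a Gröbner basis):
g_1 = u - 5/21*v**2 + 38/21*v - 4/7, LT = u.
g_2 = v**3 - 109/10*v**2 + 24/5*v + 51/10, LT = v**3.
r = 7*v**2 + 3*v, LT = v**2.

S(g_2,r): lcm = v**3. S = -793/70*v**2 + 24/5*v + 51/10.
  leading term v**2: subtract (-793/490)·r from -793/70*v**2 + 24/5*v + 51/10 → 4731/490*v + 51/10
  leading term v: no divisor's leading term divides it; move 4731/490*v to the remainder.
  leading term 1: no divisor's leading term divides it; move 51/10 to the remainder.
  remainder 4731/490*v + 51/10 ≠ 0; add m_4 = 4731/490*v + 51/10 to the basis.

S(g_2,m_4): lcm = v**3. S = -180223/15770*v**2 + 24/5*v + 51/10.
  leading term v**2: subtract (-180223/110390)·r from -180223/15770*v**2 + 24/5*v + 51/10 → 1070541/110390*v + 51/10
  leading term v: subtract (2497929/2486929)·m_4 from 1070541/110390*v + 51/10 → -56100/2486929
  leading term 1: no divisor's leading term divides it; move -56100/2486929 to the remainder.
  remainder -56100/2486929 ≠ 0; add m_5 = -56100/2486929 to the basis.

The other S-polynomials (S(g_1,g_2), S(g_1,r), S(g_1,m_4), S(r,m_4), S(g_1,m_5), S(g_2,m_5), S(r,m_5), S(m_4,m_5)) all reduce to 0 modulo the current basis, so we have a Gröbner basis.
Inter-reduce: drop elements whose leading term is divisible by another's, tail-reduce, and make monic.
Reduced Gröbner basis: {1}.
The reduced Gröbner basis of I + (p) is {1}: the ideal is the whole ring, so the enlarged system has no common solution — adjoining p is inconsistent.

Ideal membership is decidable via reduction modulo a Gröbner basis.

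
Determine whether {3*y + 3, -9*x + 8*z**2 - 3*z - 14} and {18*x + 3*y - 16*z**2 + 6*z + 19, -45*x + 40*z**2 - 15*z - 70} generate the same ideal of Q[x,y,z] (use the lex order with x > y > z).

Equality of ideals is decidable: compute both reduced Gröbner bases (unique for the ordering) and check whether they agree.
Buchberger on the first generating set:
f_1 = 3*y + 3, LT = y.
f_2 = -9*x + 8*z**2 - 3*z - 14, LT = x.

The S-polynomials (S(f_1,f_2)) all reduce to 0 modulo the current basis, so we have a Gröbner basis.
Inter-reduce: drop elements whose leading term is divisible by another's, tail-reduce, and make monic.
Reduced Gröbner basis: {x - 8/9*z**2 + 1/3*z + 14/9, y + 1}.

Buchberger on the second generating set:
h_1 = 18*x + 3*y - 16*z**2 + 6*z + 19, LT = x.
h_2 = -45*x + 40*z**2 - 15*z - 70, LT = x.

S(h_1,h_2): lcm = x. S = 1/6*y - 1/2.
  reduce S modulo (h_1, h_2):
  remainder 1/6*y - 1/2 ≠ 0; add k_3 = 1/6*y - 1/2 to the basis.

The other S-polynomials (S(h_1,k_3), S(h_2,k_3)) all reduce to 0 modulo the current basis, so we have a Gröbner basis.
Inter-reduce: drop elements whose leading term is divisible by another's, tail-reduce, and make monic.
Reduced Gröbner basis: {x - 8/9*z**2 + 1/3*z + 14/9, y - 3}.

Since the reduced bases disagree, the two ideals are not the same.
The choice of monomial ordering does not affect the verdict — as long as both bases are computed under the same ordering, their equality decides ideal equality.

No, the ideals differ.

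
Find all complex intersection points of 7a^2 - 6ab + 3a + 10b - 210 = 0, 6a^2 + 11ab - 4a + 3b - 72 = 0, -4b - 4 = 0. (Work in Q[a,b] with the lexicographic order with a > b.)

{(5, -1)}

Compute a lex Gröbner basis by Buchberger's algorithm.
f_1 = 7a^2 - 6ab + 3a + 10b - 210, LT = a^2.
f_2 = 6a^2 + 11ab - 4a + 3b - 72, LT = a^2.
f_3 = -4b - 4, LT = b.

S(f_1,f_2): lcm = a^2. S = -113/42ab + 23/21a + 13/14b - 18.
  leading term ab: subtract (113/168a)·f_3 from -113/42ab + 23/21a + 13/14b - 18 → 53/14a + 13/14b - 18
  leading term a: no divisor's leading term divides it; move 53/14a to the remainder.
  leading term b: subtract (-13/56)·f_3 from 13/14b - 18 → -265/14
  leading term 1: no divisor's leading term divides it; move -265/14 to the remainder.
  remainder 53/14a - 265/14 ≠ 0; add h_4 = 53/14a - 265/14 to the basis.

The other S-polynomials (S(f_1,f_3), S(f_2,f_3), S(f_1,h_4), S(f_2,h_4), S(f_3,h_4)) all reduce to 0 modulo the current basis, so we have a Gröbner basis.
Inter-reduce: drop elements whose leading term is divisible by another's, tail-reduce, and make monic.
Reduced Gröbner basis: {a - 5, b + 1}.

From the last basis element, b + 1 = 0, so b takes values in {-1}. Each choice, substituted upward through the basis, yields the corresponding point(s) of the solution set.
  b = -1: the earlier basis element becomes a - 5 = 0, giving a = 5 — point (5, -1).
A lex Gröbner basis triangularizes the system, enabling back-substitution.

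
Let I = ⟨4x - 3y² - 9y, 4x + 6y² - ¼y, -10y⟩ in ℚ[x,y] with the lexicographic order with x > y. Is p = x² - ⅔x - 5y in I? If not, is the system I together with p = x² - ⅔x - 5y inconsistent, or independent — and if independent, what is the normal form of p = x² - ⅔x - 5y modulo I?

x² - ⅔x - 5y lies in I (it reduces to 0).

First compute the reduced Gröbner basis of I by Buchberger's algorithm.
f_1 = 4x - 3y² - 9y, LT = x.
f_2 = 4x + 6y² - ¼y, LT = x.
f_3 = -10y, LT = y.

S(f_1,f_2): lcm = x. S = -9/4y² - 35/16y.
  leading term y²: subtract (9/40y)·f_3 from -9/4y² - 35/16y → -35/16y
  leading term y: subtract (7/32)·f_3 from -35/16y → 0
  remainder 0.

S(f_1,f_3): leading monomials are coprime, so the S-polynomial reduces to 0 (Buchberger's first criterion).
S(f_2,f_3): leading monomials are coprime, so the S-polynomial reduces to 0 (Buchberger's first criterion).
Every S-polynomial of the final basis reduces to 0, so we have a Gröbner basis.
Inter-reduce: drop elements whose leading term is divisible by another's, tail-reduce, and make monic.
Reduced Gröbner basis: {x, y}.
Label its elements g_1 = x, g_2 = y.

Reduce p = x² - ⅔x - 5y modulo G:
  leading term x²: subtract (x)·g_1 from x² - ⅔x - 5y → -⅔x - 5y
  leading term x: subtract (-⅔)·g_1 from -⅔x - 5y → -5y
  leading term y: subtract (-5)·g_2 from -5y → 0
  normal form = 0.
Since the normal form is 0, p ∈ I.

Ideal membership is decidable via reduction modulo a Gröbner basis.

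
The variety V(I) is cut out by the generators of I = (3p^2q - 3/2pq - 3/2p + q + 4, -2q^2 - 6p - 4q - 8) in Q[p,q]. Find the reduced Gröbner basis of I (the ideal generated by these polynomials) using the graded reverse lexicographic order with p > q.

This is the nonlinear analogue of row-reducing a linear system.

f_1 = 3p^2q - 3/2pq - 3/2p + q + 4, LT = p^2q.
f_2 = -2q^2 - 6p - 4q - 8, LT = q^2.

S(f_1,f_2): lcm = p^2q^2. S = -3p^3 - 2p^2q - 1/2pq^2 - 4p^2 - 1/2pq + 1/3q^2 + 4/3q.
  leading term p^3: no divisor's leading term divides it; move -3p^3 to the remainder.
  leading term p^2q: subtract (-2/3)·f_1 from -2p^2q - 1/2pq^2 - 4p^2 - 1/2pq + 1/3q^2 + 4/3q → -1/2pq^2 - 4p^2 - 3/2pq + 1/3q^2 - p + 2q + 8/3
  leading term pq^2: subtract (1/4p)·f_2 from -1/2pq^2 - 4p^2 - 3/2pq + 1/3q^2 - p + 2q + 8/3 → -5/2p^2 - 1/2pq + 1/3q^2 + p + 2q + 8/3
  leading term p^2: no divisor's leading term divides it; move -5/2p^2 to the remainder.
  leading term pq: no divisor's leading term divides it; move -1/2pq to the remainder.
  leading term q^2: subtract (-1/6)·f_2 from 1/3q^2 + p + 2q + 8/3 → 4/3q + 4/3
  leading term q: no divisor's leading term divides it; move 4/3q to the remainder.
  leading term 1: no divisor's leading term divides it; move 4/3 to the remainder.
  remainder -3p^3 - 5/2p^2 - 1/2pq + 4/3q + 4/3 ≠ 0; add g_3 = -3p^3 - 5/2p^2 - 1/2pq + 4/3q + 4/3 to the basis.

The other S-polynomials (S(f_1,g_3), S(f_2,g_3)) all reduce to 0 modulo the current basis, so we have a Gröbner basis.

G = {p^3 + 5/6p^2 + 1/6pq - 4/9q - 4/9, p^2q - 1/2pq - 1/2p + 1/3q + 4/3, q^2 + 3p + 2q + 4}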